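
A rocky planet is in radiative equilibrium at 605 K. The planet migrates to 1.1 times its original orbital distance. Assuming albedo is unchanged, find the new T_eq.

T_eq ∝ L^(1/4) · d^(−1/2).
T′ = 605 / 1.1^(1/2) = 577 K.

T_eq ≈ 577 K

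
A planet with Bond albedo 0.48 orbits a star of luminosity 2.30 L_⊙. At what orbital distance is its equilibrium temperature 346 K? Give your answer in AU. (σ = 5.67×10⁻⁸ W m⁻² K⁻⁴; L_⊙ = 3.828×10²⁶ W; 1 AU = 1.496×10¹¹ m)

d ≈ 0.708 AU

L = 2.30 × 3.828×10²⁶ = 8.80×10²⁶ W.
From T_eq⁴ = L(1−A)/(16πσd²): d = √[L(1−A)/(16πσT_eq⁴)].
d = √[8.80×10²⁶ × 0.52 / (16π × 5.67×10⁻⁸ × (346)⁴)] = 1.06×10¹¹ m = 0.708 AU.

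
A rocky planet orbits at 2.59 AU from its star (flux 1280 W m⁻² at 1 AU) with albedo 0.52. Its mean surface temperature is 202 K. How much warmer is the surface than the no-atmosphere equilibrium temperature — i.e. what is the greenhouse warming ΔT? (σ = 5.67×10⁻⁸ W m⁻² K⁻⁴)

ΔT ≈ 60.2 K

S = 1280/2.59² = 190.8 W m⁻².
T_eq = [S(1−A)/(4σ)]^(1/4) = [190.8×0.48/(4×5.67×10⁻⁸)]^(1/4) = 141.8 K.
ΔT = T_surf − T_eq = 202 − 141.8.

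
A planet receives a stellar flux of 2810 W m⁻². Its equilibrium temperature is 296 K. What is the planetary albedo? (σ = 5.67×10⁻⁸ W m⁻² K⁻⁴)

A ≈ 0.38

From T_eq⁴ = S(1−A)/(4σ): 1−A = 4σT_eq⁴/S.
1−A = 4 × 5.67×10⁻⁸ × (296)⁴ / 2810 = 0.620.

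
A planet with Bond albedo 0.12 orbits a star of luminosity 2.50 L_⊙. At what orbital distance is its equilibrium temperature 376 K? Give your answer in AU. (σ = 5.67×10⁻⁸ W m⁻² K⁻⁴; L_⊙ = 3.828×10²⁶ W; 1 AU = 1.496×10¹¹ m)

d ≈ 0.813 AU

L = 2.50 × 3.828×10²⁶ = 9.57×10²⁶ W.
From T_eq⁴ = L(1−A)/(16πσd²): d = √[L(1−A)/(16πσT_eq⁴)].
d = √[9.57×10²⁶ × 0.88 / (16π × 5.67×10⁻⁸ × (376)⁴)] = 1.22×10¹¹ m = 0.813 AU.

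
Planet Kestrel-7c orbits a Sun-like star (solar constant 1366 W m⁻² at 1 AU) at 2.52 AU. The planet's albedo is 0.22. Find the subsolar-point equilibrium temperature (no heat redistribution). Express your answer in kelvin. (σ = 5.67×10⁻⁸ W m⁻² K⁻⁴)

Flux at 2.52 AU: S = 1366/2.52² = 215 W m⁻².
At the subsolar point the surface absorbs S(1−A) and emits σT⁴ per unit area — no factor of 4, since only the local patch is in balance.
T = [215 × 0.78 / 5.67×10⁻⁸]^(1/4) = (2.96×10⁹)^(1/4) = 233 K.

T_ss ≈ 233 K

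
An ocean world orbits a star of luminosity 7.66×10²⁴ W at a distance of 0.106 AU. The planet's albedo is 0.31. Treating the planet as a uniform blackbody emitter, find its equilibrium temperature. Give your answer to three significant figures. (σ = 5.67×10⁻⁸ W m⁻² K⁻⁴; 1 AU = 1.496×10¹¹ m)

d = 0.106 AU = 1.59×10¹⁰ m.
Flux: S = L/(4πd²) = 7.66×10²⁴/(4π×(1.59×10¹⁰)²) = 2420 W m⁻².
Energy balance: absorbed = emitted ⇒ πR²·S(1−A) = 4πR²·σT_eq⁴, so T_eq⁴ = S(1−A)/(4σ).
T_eq = [2420 × 0.69 / (4 × 5.67×10⁻⁸)]^(1/4) = (7.37×10⁹)^(1/4) = 293 K.

T_eq ≈ 293 K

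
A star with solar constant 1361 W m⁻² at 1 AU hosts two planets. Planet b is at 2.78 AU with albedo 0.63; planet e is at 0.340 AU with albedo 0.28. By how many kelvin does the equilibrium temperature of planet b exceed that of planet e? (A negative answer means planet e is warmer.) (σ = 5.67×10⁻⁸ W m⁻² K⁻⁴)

T_eq = [S₀(1−A)/(4σd²)]^(1/4), so T ∝ (1−A)^(1/4) / √d.
T₁ = [1361×0.37/(4×5.67×10⁻⁸×2.78²)]^(1/4) = 130.19 K.
T₂ = [1361×0.72/(4×5.67×10⁻⁸×0.340²)]^(1/4) = 439.69 K.

ΔT ≈ -309.5 K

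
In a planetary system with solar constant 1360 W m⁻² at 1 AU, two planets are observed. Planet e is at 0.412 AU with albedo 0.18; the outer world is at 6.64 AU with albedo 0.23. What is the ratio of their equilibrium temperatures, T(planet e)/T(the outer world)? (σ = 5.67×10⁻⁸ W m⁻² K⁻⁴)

T_eq = [S₀(1−A)/(4σd²)]^(1/4), so T ∝ (1−A)^(1/4) / √d.
T₁ = [1360×0.82/(4×5.67×10⁻⁸×0.412²)]^(1/4) = 412.55 K.
T₂ = [1360×0.77/(4×5.67×10⁻⁸×6.64²)]^(1/4) = 101.16 K.

T₁/T₂ ≈ 4.078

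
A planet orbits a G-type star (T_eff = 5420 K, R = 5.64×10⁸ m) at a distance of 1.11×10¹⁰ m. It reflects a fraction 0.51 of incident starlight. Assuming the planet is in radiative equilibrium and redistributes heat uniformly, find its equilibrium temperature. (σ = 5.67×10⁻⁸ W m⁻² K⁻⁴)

L = 4πR_⋆²σT_⋆⁴ = 4π(5.64×10⁸)² × 5.67×10⁻⁸ × (5420)⁴ = 1.96×10²⁶ W.
S = L/(4πd²) = 1.26×10⁵ W m⁻².
Energy balance: absorbed = emitted ⇒ πR²·S(1−A) = 4πR²·σT_eq⁴, so T_eq⁴ = S(1−A)/(4σ).
T_eq = [1.26×10⁵ × 0.49 / (4 × 5.67×10⁻⁸)]^(1/4) = (2.73×10¹¹)^(1/4) = 723 K.

T_eq ≈ 723 K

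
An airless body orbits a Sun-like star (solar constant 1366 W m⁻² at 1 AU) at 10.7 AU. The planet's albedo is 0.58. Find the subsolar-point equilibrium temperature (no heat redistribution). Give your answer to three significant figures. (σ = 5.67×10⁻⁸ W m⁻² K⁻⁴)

T_ss ≈ 97.0 K

Flux at 10.7 AU: S = 1366/10.7² = 11.9 W m⁻².
At the subsolar point the surface absorbs S(1−A) and emits σT⁴ per unit area — no factor of 4, since only the local patch is in balance.
T = [11.9 × 0.42 / 5.67×10⁻⁸]^(1/4) = (8.84×10⁷)^(1/4) = 97.0 K.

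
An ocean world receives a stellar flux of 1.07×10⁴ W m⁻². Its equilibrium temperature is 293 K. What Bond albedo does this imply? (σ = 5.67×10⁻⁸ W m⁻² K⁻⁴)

A ≈ 0.84

From T_eq⁴ = S(1−A)/(4σ): 1−A = 4σT_eq⁴/S.
1−A = 4 × 5.67×10⁻⁸ × (293)⁴ / 1.07×10⁴ = 0.156.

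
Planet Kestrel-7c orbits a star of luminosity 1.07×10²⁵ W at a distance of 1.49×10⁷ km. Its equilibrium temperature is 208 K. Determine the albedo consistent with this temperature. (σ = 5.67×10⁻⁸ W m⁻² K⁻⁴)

A ≈ 0.89

d = 1.49×10⁷ km = 1.49×10¹⁰ m.
Flux: S = L/(4πd²) = 1.07×10²⁵/(4π×(1.49×10¹⁰)²) = 3840 W m⁻².
From T_eq⁴ = S(1−A)/(4σ): 1−A = 4σT_eq⁴/S.
1−A = 4 × 5.67×10⁻⁸ × (208)⁴ / 3840 = 0.111.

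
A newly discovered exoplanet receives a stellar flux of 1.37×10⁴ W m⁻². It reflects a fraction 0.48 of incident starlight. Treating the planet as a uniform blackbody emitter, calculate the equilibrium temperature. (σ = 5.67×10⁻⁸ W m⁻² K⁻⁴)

Energy balance: absorbed = emitted ⇒ πR²·S(1−A) = 4πR²·σT_eq⁴, so T_eq⁴ = S(1−A)/(4σ).
T_eq = [1.37×10⁴ × 0.52 / (4 × 5.67×10⁻⁸)]^(1/4) = (3.14×10¹⁰)^(1/4) = 421 K.

T_eq ≈ 421 K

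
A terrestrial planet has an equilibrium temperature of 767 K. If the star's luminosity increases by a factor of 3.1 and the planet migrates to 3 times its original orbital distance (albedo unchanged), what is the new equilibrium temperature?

T_eq ≈ 588 K

T_eq ∝ L^(1/4) · d^(−1/2).
T′ = 767 × 3.1^(1/4) / 3^(1/2) = 588 K.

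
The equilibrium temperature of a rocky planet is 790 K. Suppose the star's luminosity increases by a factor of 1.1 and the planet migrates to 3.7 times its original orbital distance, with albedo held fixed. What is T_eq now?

T_eq ≈ 421 K

T_eq ∝ L^(1/4) · d^(−1/2).
T′ = 790 × 1.1^(1/4) / 3.7^(1/2) = 421 K.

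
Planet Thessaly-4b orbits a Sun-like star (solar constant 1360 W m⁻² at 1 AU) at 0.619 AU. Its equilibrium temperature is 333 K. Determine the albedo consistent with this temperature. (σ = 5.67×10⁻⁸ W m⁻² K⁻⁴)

Flux at 0.619 AU: S = 1360/0.619² = 3550 W m⁻².
From T_eq⁴ = S(1−A)/(4σ): 1−A = 4σT_eq⁴/S.
1−A = 4 × 5.67×10⁻⁸ × (333)⁴ / 3550 = 0.786.

A ≈ 0.21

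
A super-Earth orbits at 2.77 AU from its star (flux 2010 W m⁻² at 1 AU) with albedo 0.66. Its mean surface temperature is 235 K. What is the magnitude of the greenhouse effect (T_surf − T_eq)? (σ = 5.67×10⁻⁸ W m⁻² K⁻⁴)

S = 2010/2.77² = 262.0 W m⁻².
T_eq = [S(1−A)/(4σ)]^(1/4) = [262.0×0.34/(4×5.67×10⁻⁸)]^(1/4) = 140.8 K.
ΔT = T_surf − T_eq = 235 − 140.8.

ΔT ≈ 94.2 K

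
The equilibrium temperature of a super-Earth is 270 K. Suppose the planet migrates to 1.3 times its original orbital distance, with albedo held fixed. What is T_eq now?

T_eq ≈ 237 K

T_eq ∝ L^(1/4) · d^(−1/2).
T′ = 270 / 1.3^(1/2) = 237 K.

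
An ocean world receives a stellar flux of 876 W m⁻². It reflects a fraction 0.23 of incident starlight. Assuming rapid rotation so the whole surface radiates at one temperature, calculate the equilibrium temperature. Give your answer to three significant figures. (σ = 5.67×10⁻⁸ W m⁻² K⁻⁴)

T_eq ≈ 234 K

Energy balance: absorbed = emitted ⇒ πR²·S(1−A) = 4πR²·σT_eq⁴, so T_eq⁴ = S(1−A)/(4σ).
T_eq = [876 × 0.77 / (4 × 5.67×10⁻⁸)]^(1/4) = (2.97×10⁹)^(1/4) = 234 K.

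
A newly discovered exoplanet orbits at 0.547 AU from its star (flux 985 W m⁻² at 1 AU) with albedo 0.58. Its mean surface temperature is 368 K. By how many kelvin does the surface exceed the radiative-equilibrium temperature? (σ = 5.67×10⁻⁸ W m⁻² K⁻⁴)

ΔT ≈ 88.6 K

S = 985/0.547² = 3292 W m⁻².
T_eq = [S(1−A)/(4σ)]^(1/4) = [3292×0.42/(4×5.67×10⁻⁸)]^(1/4) = 279.4 K.
ΔT = T_surf − T_eq = 368 − 279.4.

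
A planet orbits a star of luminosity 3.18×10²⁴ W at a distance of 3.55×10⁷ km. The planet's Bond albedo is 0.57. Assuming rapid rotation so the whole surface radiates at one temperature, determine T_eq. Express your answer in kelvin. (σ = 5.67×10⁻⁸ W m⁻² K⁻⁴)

T_eq ≈ 140 K

d = 3.55×10⁷ km = 3.55×10¹⁰ m.
Flux: S = L/(4πd²) = 3.18×10²⁴/(4π×(3.55×10¹⁰)²) = 201 W m⁻².
Energy balance: absorbed = emitted ⇒ πR²·S(1−A) = 4πR²·σT_eq⁴, so T_eq⁴ = S(1−A)/(4σ).
T_eq = [201 × 0.43 / (4 × 5.67×10⁻⁸)]^(1/4) = (3.81×10⁸)^(1/4) = 140 K.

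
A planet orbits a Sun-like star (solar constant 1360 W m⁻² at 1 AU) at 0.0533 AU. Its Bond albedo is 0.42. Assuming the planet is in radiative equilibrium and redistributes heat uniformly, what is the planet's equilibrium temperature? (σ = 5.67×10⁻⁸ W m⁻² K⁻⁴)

Flux at 0.0533 AU: S = 1360/0.0533² = 4.79×10⁵ W m⁻².
Energy balance: absorbed = emitted ⇒ πR²·S(1−A) = 4πR²·σT_eq⁴, so T_eq⁴ = S(1−A)/(4σ).
T_eq = [4.79×10⁵ × 0.58 / (4 × 5.67×10⁻⁸)]^(1/4) = (1.22×10¹²)^(1/4) = 1050 K.

T_eq ≈ 1050 K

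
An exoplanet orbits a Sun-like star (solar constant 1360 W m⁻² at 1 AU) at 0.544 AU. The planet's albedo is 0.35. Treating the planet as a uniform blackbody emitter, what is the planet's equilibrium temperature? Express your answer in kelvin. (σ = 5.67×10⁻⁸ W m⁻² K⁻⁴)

Flux at 0.544 AU: S = 1360/0.544² = 4600 W m⁻².
Energy balance: absorbed = emitted ⇒ πR²·S(1−A) = 4πR²·σT_eq⁴, so T_eq⁴ = S(1−A)/(4σ).
T_eq = [4600 × 0.65 / (4 × 5.67×10⁻⁸)]^(1/4) = (1.32×10¹⁰)^(1/4) = 339 K.

T_eq ≈ 339 K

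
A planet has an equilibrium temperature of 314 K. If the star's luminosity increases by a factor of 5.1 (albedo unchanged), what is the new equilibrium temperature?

T_eq ∝ L^(1/4) · d^(−1/2).
T′ = 314 × 5.1^(1/4) = 472 K.

T_eq ≈ 472 K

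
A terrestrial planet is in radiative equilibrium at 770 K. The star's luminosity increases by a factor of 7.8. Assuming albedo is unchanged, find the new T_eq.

T_eq ≈ 1290 K

T_eq ∝ L^(1/4) · d^(−1/2).
T′ = 770 × 7.8^(1/4) = 1290 K.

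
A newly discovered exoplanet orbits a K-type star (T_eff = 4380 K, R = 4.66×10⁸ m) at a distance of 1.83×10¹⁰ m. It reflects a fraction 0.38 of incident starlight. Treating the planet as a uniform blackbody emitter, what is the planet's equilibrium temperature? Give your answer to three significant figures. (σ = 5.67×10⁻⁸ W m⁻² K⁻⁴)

L = 4πR_⋆²σT_⋆⁴ = 4π(4.66×10⁸)² × 5.67×10⁻⁸ × (4380)⁴ = 5.69×10²⁵ W.
S = L/(4πd²) = 1.35×10⁴ W m⁻².
Energy balance: absorbed = emitted ⇒ πR²·S(1−A) = 4πR²·σT_eq⁴, so T_eq⁴ = S(1−A)/(4σ).
T_eq = [1.35×10⁴ × 0.62 / (4 × 5.67×10⁻⁸)]^(1/4) = (3.70×10¹⁰)^(1/4) = 439 K.

T_eq ≈ 439 K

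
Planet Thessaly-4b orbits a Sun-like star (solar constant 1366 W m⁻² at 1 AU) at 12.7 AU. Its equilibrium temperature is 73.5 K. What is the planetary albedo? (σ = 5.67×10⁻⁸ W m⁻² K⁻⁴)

Flux at 12.7 AU: S = 1366/12.7² = 8.47 W m⁻².
From T_eq⁴ = S(1−A)/(4σ): 1−A = 4σT_eq⁴/S.
1−A = 4 × 5.67×10⁻⁸ × (73.5)⁴ / 8.47 = 0.782.

A ≈ 0.22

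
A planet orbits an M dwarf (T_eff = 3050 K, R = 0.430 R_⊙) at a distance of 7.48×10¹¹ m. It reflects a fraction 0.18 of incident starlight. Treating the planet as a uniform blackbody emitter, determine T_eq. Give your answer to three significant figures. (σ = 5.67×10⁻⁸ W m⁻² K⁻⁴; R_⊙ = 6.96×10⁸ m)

T_eq ≈ 41.1 K

R_⋆ = 0.430 × 6.96×10⁸ = 2.99×10⁸ m.
L = 4πR_⋆²σT_⋆⁴ = 4π(2.99×10⁸)² × 5.67×10⁻⁸ × (3050)⁴ = 5.52×10²⁴ W.
S = L/(4πd²) = 0.785 W m⁻².
Energy balance: absorbed = emitted ⇒ πR²·S(1−A) = 4πR²·σT_eq⁴, so T_eq⁴ = S(1−A)/(4σ).
T_eq = [0.785 × 0.82 / (4 × 5.67×10⁻⁸)]^(1/4) = (2.84×10⁶)^(1/4) = 41.1 K.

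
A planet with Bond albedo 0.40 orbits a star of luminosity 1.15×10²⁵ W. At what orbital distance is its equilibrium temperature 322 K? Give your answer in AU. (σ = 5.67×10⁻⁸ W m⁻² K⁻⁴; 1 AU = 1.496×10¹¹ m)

From T_eq⁴ = L(1−A)/(16πσd²): d = √[L(1−A)/(16πσT_eq⁴)].
d = √[1.15×10²⁵ × 0.60 / (16π × 5.67×10⁻⁸ × (322)⁴)] = 1.50×10¹⁰ m = 0.100 AU.

d ≈ 0.100 AU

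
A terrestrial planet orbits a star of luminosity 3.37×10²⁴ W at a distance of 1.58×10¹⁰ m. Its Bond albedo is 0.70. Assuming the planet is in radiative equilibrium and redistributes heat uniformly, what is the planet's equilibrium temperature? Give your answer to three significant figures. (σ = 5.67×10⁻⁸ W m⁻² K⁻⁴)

Flux: S = L/(4πd²) = 3.37×10²⁴/(4π×(1.58×10¹⁰)²) = 1070 W m⁻².
Energy balance: absorbed = emitted ⇒ πR²·S(1−A) = 4πR²·σT_eq⁴, so T_eq⁴ = S(1−A)/(4σ).
T_eq = [1070 × 0.30 / (4 × 5.67×10⁻⁸)]^(1/4) = (1.42×10⁹)^(1/4) = 194 K.

T_eq ≈ 194 K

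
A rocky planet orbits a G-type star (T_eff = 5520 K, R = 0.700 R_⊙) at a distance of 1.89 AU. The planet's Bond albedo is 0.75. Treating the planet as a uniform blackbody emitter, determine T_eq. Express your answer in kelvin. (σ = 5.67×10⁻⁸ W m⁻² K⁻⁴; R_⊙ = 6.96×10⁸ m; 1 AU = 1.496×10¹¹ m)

T_eq ≈ 115 K

R_⋆ = 0.700 × 6.96×10⁸ = 4.87×10⁸ m.
d = 1.89 AU = 2.83×10¹¹ m.
L = 4πR_⋆²σT_⋆⁴ = 4π(4.87×10⁸)² × 5.67×10⁻⁸ × (5520)⁴ = 1.57×10²⁶ W.
S = L/(4πd²) = 156 W m⁻².
Energy balance: absorbed = emitted ⇒ πR²·S(1−A) = 4πR²·σT_eq⁴, so T_eq⁴ = S(1−A)/(4σ).
T_eq = [156 × 0.25 / (4 × 5.67×10⁻⁸)]^(1/4) = (1.72×10⁸)^(1/4) = 115 K.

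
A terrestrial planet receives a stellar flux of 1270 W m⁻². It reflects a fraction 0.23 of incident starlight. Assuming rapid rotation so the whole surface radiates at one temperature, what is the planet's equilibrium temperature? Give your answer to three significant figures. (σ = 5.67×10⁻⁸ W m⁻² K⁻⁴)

Energy balance: absorbed = emitted ⇒ πR²·S(1−A) = 4πR²·σT_eq⁴, so T_eq⁴ = S(1−A)/(4σ).
T_eq = [1270 × 0.77 / (4 × 5.67×10⁻⁸)]^(1/4) = (4.31×10⁹)^(1/4) = 256 K.

T_eq ≈ 256 K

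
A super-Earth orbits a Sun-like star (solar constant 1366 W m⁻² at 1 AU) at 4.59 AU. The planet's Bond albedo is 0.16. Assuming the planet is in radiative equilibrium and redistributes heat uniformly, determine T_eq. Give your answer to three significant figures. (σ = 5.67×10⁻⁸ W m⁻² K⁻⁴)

T_eq ≈ 124 K

Flux at 4.59 AU: S = 1366/4.59² = 64.8 W m⁻².
Energy balance: absorbed = emitted ⇒ πR²·S(1−A) = 4πR²·σT_eq⁴, so T_eq⁴ = S(1−A)/(4σ).
T_eq = [64.8 × 0.84 / (4 × 5.67×10⁻⁸)]^(1/4) = (2.40×10⁸)^(1/4) = 124 K.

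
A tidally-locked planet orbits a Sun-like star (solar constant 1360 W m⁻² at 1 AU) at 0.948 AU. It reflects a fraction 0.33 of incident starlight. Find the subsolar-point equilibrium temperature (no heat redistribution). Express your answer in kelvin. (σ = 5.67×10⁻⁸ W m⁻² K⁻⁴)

T_ss ≈ 366 K

Flux at 0.948 AU: S = 1360/0.948² = 1510 W m⁻².
At the subsolar point the surface absorbs S(1−A) and emits σT⁴ per unit area — no factor of 4, since only the local patch is in balance.
T = [1510 × 0.67 / 5.67×10⁻⁸]^(1/4) = (1.79×10¹⁰)^(1/4) = 366 K.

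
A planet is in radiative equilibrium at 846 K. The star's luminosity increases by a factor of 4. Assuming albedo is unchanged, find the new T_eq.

T_eq ≈ 1200 K

T_eq ∝ L^(1/4) · d^(−1/2).
T′ = 846 × 4^(1/4) = 1200 K.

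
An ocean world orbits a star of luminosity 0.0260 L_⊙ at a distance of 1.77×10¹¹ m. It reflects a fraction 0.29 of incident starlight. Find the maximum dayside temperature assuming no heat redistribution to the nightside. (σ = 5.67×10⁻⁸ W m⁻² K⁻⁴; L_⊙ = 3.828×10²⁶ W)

T_ss ≈ 133 K

L = 0.0260 × 3.828×10²⁶ = 9.95×10²⁴ W.
Flux: S = L/(4πd²) = 9.95×10²⁴/(4π×(1.77×10¹¹)²) = 25.3 W m⁻².
With no redistribution each surface element balances locally: S(1−A) = σT⁴.
T = [25.3 × 0.71 / 5.67×10⁻⁸]^(1/4) = (3.17×10⁸)^(1/4) = 133 K.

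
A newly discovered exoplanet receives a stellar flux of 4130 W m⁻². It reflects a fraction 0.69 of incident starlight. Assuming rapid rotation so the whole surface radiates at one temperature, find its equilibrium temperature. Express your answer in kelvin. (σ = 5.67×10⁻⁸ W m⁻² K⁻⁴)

Energy balance: absorbed = emitted ⇒ πR²·S(1−A) = 4πR²·σT_eq⁴, so T_eq⁴ = S(1−A)/(4σ).
T_eq = [4130 × 0.31 / (4 × 5.67×10⁻⁸)]^(1/4) = (5.65×10⁹)^(1/4) = 274 K.

T_eq ≈ 274 K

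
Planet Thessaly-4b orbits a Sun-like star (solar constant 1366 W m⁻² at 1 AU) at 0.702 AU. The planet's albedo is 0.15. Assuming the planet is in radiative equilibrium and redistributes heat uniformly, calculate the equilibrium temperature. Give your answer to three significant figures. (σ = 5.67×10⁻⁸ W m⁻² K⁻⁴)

Flux at 0.702 AU: S = 1366/0.702² = 2770 W m⁻².
Energy balance: absorbed = emitted ⇒ πR²·S(1−A) = 4πR²·σT_eq⁴, so T_eq⁴ = S(1−A)/(4σ).
T_eq = [2770 × 0.85 / (4 × 5.67×10⁻⁸)]^(1/4) = (1.04×10¹⁰)^(1/4) = 319 K.

T_eq ≈ 319 K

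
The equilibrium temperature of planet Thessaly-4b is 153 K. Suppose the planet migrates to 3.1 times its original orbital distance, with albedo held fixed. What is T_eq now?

T_eq ≈ 86.9 K

T_eq ∝ L^(1/4) · d^(−1/2).
T′ = 153 / 3.1^(1/2) = 86.9 K.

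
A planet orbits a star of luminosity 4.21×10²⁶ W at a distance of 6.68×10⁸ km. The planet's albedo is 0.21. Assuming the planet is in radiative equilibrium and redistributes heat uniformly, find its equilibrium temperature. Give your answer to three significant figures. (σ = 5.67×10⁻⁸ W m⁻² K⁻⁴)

T_eq ≈ 127 K

d = 6.68×10⁸ km = 6.68×10¹¹ m.
Flux: S = L/(4πd²) = 4.21×10²⁶/(4π×(6.68×10¹¹)²) = 75.1 W m⁻².
Energy balance: absorbed = emitted ⇒ πR²·S(1−A) = 4πR²·σT_eq⁴, so T_eq⁴ = S(1−A)/(4σ).
T_eq = [75.1 × 0.79 / (4 × 5.67×10⁻⁸)]^(1/4) = (2.62×10⁸)^(1/4) = 127 K.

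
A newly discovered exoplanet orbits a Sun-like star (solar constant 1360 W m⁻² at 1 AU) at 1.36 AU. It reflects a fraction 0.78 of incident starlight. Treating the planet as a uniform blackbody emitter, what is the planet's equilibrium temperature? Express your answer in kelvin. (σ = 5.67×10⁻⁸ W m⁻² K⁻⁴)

Flux at 1.36 AU: S = 1360/1.36² = 735 W m⁻².
Energy balance: absorbed = emitted ⇒ πR²·S(1−A) = 4πR²·σT_eq⁴, so T_eq⁴ = S(1−A)/(4σ).
T_eq = [735 × 0.22 / (4 × 5.67×10⁻⁸)]^(1/4) = (7.13×10⁸)^(1/4) = 163 K.

T_eq ≈ 163 K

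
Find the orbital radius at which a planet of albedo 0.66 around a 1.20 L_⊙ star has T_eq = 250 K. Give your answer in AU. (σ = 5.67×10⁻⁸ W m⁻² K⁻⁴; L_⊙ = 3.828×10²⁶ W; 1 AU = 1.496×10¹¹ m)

L = 1.20 × 3.828×10²⁶ = 4.59×10²⁶ W.
From T_eq⁴ = L(1−A)/(16πσd²): d = √[L(1−A)/(16πσT_eq⁴)].
d = √[4.59×10²⁶ × 0.34 / (16π × 5.67×10⁻⁸ × (250)⁴)] = 1.18×10¹¹ m = 0.792 AU.

d ≈ 0.792 AU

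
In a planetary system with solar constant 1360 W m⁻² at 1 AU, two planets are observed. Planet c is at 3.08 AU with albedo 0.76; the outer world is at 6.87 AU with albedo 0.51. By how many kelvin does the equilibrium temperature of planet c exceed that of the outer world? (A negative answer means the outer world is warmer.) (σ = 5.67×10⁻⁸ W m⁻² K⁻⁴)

T_eq = [S₀(1−A)/(4σd²)]^(1/4), so T ∝ (1−A)^(1/4) / √d.
T₁ = [1360×0.24/(4×5.67×10⁻⁸×3.08²)]^(1/4) = 110.98 K.
T₂ = [1360×0.49/(4×5.67×10⁻⁸×6.87²)]^(1/4) = 88.83 K.

ΔT ≈ 22.2 K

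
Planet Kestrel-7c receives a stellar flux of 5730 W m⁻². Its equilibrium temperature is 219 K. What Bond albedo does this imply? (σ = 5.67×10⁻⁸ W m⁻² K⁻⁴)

A ≈ 0.91

From T_eq⁴ = S(1−A)/(4σ): 1−A = 4σT_eq⁴/S.
1−A = 4 × 5.67×10⁻⁸ × (219)⁴ / 5730 = 0.091.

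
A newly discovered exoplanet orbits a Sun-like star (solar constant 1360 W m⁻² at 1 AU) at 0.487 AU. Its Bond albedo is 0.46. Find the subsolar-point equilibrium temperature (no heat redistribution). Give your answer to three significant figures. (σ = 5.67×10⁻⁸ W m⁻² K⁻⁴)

T_ss ≈ 483 K

Flux at 0.487 AU: S = 1360/0.487² = 5730 W m⁻².
At the subsolar point the surface absorbs S(1−A) and emits σT⁴ per unit area — no factor of 4, since only the local patch is in balance.
T = [5730 × 0.54 / 5.67×10⁻⁸]^(1/4) = (5.46×10¹⁰)^(1/4) = 483 K.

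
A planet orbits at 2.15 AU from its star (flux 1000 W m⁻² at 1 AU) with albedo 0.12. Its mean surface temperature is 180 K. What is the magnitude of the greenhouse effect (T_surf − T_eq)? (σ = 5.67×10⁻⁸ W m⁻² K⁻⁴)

S = 1000/2.15² = 216.3 W m⁻².
T_eq = [S(1−A)/(4σ)]^(1/4) = [216.3×0.88/(4×5.67×10⁻⁸)]^(1/4) = 170.2 K.
ΔT = T_surf − T_eq = 180 − 170.2.

ΔT ≈ 9.8 K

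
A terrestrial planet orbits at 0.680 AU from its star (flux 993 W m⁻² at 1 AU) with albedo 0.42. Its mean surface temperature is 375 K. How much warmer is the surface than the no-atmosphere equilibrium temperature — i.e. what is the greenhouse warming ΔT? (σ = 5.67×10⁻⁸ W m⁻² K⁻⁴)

S = 993/0.680² = 2147 W m⁻².
T_eq = [S(1−A)/(4σ)]^(1/4) = [2147×0.58/(4×5.67×10⁻⁸)]^(1/4) = 272.2 K.
ΔT = T_surf − T_eq = 375 − 272.2.

ΔT ≈ 102.8 K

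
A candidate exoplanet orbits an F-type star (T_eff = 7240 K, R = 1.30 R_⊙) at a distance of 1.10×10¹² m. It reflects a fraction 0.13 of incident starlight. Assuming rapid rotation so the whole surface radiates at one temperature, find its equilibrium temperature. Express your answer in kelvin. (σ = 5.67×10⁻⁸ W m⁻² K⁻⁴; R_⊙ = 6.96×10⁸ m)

T_eq ≈ 142 K

R_⋆ = 1.30 × 6.96×10⁸ = 9.05×10⁸ m.
L = 4πR_⋆²σT_⋆⁴ = 4π(9.05×10⁸)² × 5.67×10⁻⁸ × (7240)⁴ = 1.60×10²⁷ W.
S = L/(4πd²) = 105 W m⁻².
Energy balance: absorbed = emitted ⇒ πR²·S(1−A) = 4πR²·σT_eq⁴, so T_eq⁴ = S(1−A)/(4σ).
T_eq = [105 × 0.87 / (4 × 5.67×10⁻⁸)]^(1/4) = (4.04×10⁸)^(1/4) = 142 K.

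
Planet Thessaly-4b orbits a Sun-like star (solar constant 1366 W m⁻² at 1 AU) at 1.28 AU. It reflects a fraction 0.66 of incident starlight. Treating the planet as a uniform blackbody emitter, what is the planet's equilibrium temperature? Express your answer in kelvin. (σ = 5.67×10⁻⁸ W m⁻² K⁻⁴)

T_eq ≈ 188 K

Flux at 1.28 AU: S = 1366/1.28² = 834 W m⁻².
Energy balance: absorbed = emitted ⇒ πR²·S(1−A) = 4πR²·σT_eq⁴, so T_eq⁴ = S(1−A)/(4σ).
T_eq = [834 × 0.34 / (4 × 5.67×10⁻⁸)]^(1/4) = (1.25×10⁹)^(1/4) = 188 K.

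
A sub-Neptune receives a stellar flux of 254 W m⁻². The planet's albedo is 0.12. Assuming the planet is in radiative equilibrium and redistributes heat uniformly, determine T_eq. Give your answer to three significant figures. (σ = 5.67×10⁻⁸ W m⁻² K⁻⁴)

T_eq ≈ 177 K

Energy balance: absorbed = emitted ⇒ πR²·S(1−A) = 4πR²·σT_eq⁴, so T_eq⁴ = S(1−A)/(4σ).
T_eq = [254 × 0.88 / (4 × 5.67×10⁻⁸)]^(1/4) = (9.86×10⁸)^(1/4) = 177 K.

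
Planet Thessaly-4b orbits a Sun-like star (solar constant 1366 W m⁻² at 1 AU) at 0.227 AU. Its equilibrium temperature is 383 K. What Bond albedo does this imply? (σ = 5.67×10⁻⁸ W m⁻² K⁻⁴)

A ≈ 0.82

Flux at 0.227 AU: S = 1366/0.227² = 2.65×10⁴ W m⁻².
From T_eq⁴ = S(1−A)/(4σ): 1−A = 4σT_eq⁴/S.
1−A = 4 × 5.67×10⁻⁸ × (383)⁴ / 2.65×10⁴ = 0.184.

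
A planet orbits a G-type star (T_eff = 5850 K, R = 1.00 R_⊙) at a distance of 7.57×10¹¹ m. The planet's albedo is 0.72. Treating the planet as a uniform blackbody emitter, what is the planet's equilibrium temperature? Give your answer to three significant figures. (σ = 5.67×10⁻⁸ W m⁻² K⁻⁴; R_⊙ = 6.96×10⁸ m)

T_eq ≈ 91.2 K

R_⋆ = 1.00 × 6.96×10⁸ = 6.96×10⁸ m.
L = 4πR_⋆²σT_⋆⁴ = 4π(6.96×10⁸)² × 5.67×10⁻⁸ × (5850)⁴ = 4.04×10²⁶ W.
S = L/(4πd²) = 56.1 W m⁻².
Energy balance: absorbed = emitted ⇒ πR²·S(1−A) = 4πR²·σT_eq⁴, so T_eq⁴ = S(1−A)/(4σ).
T_eq = [56.1 × 0.28 / (4 × 5.67×10⁻⁸)]^(1/4) = (6.93×10⁷)^(1/4) = 91.2 K.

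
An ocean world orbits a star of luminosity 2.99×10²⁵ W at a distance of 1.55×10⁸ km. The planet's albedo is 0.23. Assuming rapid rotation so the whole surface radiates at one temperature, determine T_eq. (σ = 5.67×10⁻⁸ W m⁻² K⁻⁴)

d = 1.55×10⁸ km = 1.55×10¹¹ m.
Flux: S = L/(4πd²) = 2.99×10²⁵/(4π×(1.55×10¹¹)²) = 99.0 W m⁻².
Energy balance: absorbed = emitted ⇒ πR²·S(1−A) = 4πR²·σT_eq⁴, so T_eq⁴ = S(1−A)/(4σ).
T_eq = [99.0 × 0.77 / (4 × 5.67×10⁻⁸)]^(1/4) = (3.36×10⁸)^(1/4) = 135 K.

T_eq ≈ 135 K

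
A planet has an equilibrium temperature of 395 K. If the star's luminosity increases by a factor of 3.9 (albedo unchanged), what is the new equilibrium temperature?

T_eq ≈ 555 K

T_eq ∝ L^(1/4) · d^(−1/2).
T′ = 395 × 3.9^(1/4) = 555 K.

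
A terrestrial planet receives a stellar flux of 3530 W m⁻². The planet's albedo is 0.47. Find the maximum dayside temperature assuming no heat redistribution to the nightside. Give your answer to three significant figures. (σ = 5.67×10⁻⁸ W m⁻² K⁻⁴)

With no redistribution each surface element balances locally: S(1−A) = σT⁴.
T = [3530 × 0.53 / 5.67×10⁻⁸]^(1/4) = (3.30×10¹⁰)^(1/4) = 426 K.

T_ss ≈ 426 K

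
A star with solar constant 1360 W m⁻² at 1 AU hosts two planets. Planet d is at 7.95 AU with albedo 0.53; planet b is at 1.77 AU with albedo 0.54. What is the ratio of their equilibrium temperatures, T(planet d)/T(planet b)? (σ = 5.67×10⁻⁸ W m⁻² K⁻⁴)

T₁/T₂ ≈ 0.474

T_eq = [S₀(1−A)/(4σd²)]^(1/4), so T ∝ (1−A)^(1/4) / √d.
T₁ = [1360×0.47/(4×5.67×10⁻⁸×7.95²)]^(1/4) = 81.72 K.
T₂ = [1360×0.46/(4×5.67×10⁻⁸×1.77²)]^(1/4) = 172.26 K.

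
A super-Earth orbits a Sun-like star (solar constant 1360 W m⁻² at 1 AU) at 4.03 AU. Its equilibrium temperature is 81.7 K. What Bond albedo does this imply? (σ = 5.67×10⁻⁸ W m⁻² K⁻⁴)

Flux at 4.03 AU: S = 1360/4.03² = 83.7 W m⁻².
From T_eq⁴ = S(1−A)/(4σ): 1−A = 4σT_eq⁴/S.
1−A = 4 × 5.67×10⁻⁸ × (81.7)⁴ / 83.7 = 0.121.

A ≈ 0.88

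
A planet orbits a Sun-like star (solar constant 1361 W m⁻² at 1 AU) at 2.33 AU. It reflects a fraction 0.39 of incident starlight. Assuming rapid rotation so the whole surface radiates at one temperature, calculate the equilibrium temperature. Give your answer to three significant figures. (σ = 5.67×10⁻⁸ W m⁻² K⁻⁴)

Flux at 2.33 AU: S = 1361/2.33² = 251 W m⁻².
Energy balance: absorbed = emitted ⇒ πR²·S(1−A) = 4πR²·σT_eq⁴, so T_eq⁴ = S(1−A)/(4σ).
T_eq = [251 × 0.61 / (4 × 5.67×10⁻⁸)]^(1/4) = (6.74×10⁸)^(1/4) = 161 K.

T_eq ≈ 161 K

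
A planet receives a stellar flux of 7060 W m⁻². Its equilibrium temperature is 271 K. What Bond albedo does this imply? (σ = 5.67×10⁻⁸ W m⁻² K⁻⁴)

From T_eq⁴ = S(1−A)/(4σ): 1−A = 4σT_eq⁴/S.
1−A = 4 × 5.67×10⁻⁸ × (271)⁴ / 7060 = 0.173.

A ≈ 0.83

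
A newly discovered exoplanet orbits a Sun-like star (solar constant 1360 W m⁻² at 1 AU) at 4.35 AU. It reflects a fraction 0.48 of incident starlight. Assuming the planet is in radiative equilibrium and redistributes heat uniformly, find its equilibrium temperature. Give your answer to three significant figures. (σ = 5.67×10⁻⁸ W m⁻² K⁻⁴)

T_eq ≈ 113 K

Flux at 4.35 AU: S = 1360/4.35² = 71.9 W m⁻².
Energy balance: absorbed = emitted ⇒ πR²·S(1−A) = 4πR²·σT_eq⁴, so T_eq⁴ = S(1−A)/(4σ).
T_eq = [71.9 × 0.52 / (4 × 5.67×10⁻⁸)]^(1/4) = (1.65×10⁸)^(1/4) = 113 K.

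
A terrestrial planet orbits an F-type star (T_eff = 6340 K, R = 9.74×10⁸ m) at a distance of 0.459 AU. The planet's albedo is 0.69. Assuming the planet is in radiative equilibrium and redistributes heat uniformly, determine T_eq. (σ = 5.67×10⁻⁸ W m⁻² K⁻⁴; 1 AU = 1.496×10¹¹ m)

T_eq ≈ 398 K

d = 0.459 AU = 6.87×10¹⁰ m.
L = 4πR_⋆²σT_⋆⁴ = 4π(9.74×10⁸)² × 5.67×10⁻⁸ × (6340)⁴ = 1.09×10²⁷ W.
S = L/(4πd²) = 1.84×10⁴ W m⁻².
Energy balance: absorbed = emitted ⇒ πR²·S(1−A) = 4πR²·σT_eq⁴, so T_eq⁴ = S(1−A)/(4σ).
T_eq = [1.84×10⁴ × 0.31 / (4 × 5.67×10⁻⁸)]^(1/4) = (2.52×10¹⁰)^(1/4) = 398 K.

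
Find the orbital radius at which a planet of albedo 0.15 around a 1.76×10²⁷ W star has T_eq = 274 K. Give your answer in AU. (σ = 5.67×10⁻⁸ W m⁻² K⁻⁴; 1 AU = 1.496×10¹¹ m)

From T_eq⁴ = L(1−A)/(16πσd²): d = √[L(1−A)/(16πσT_eq⁴)].
d = √[1.76×10²⁷ × 0.85 / (16π × 5.67×10⁻⁸ × (274)⁴)] = 3.05×10¹¹ m = 2.04 AU.

d ≈ 2.04 AU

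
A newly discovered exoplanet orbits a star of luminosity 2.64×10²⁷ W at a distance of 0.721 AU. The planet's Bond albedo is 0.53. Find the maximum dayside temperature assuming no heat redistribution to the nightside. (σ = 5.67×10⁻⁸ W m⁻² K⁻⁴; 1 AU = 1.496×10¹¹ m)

d = 0.721 AU = 1.08×10¹¹ m.
Flux: S = L/(4πd²) = 2.64×10²⁷/(4π×(1.08×10¹¹)²) = 1.81×10⁴ W m⁻².
With no redistribution each surface element balances locally: S(1−A) = σT⁴.
T = [1.81×10⁴ × 0.47 / 5.67×10⁻⁸]^(1/4) = (1.50×10¹¹)^(1/4) = 622 K.

T_ss ≈ 622 K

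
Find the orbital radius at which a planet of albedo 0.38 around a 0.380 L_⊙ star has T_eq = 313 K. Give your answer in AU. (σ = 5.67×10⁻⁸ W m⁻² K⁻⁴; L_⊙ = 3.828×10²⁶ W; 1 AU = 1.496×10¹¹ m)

L = 0.380 × 3.828×10²⁶ = 1.45×10²⁶ W.
From T_eq⁴ = L(1−A)/(16πσd²): d = √[L(1−A)/(16πσT_eq⁴)].
d = √[1.45×10²⁶ × 0.62 / (16π × 5.67×10⁻⁸ × (313)⁴)] = 5.74×10¹⁰ m = 0.384 AU.

d ≈ 0.384 AU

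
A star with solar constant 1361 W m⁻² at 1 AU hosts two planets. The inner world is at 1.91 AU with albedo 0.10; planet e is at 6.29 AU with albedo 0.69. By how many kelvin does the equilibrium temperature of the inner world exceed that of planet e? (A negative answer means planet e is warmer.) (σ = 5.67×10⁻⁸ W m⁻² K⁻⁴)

T_eq = [S₀(1−A)/(4σd²)]^(1/4), so T ∝ (1−A)^(1/4) / √d.
T₁ = [1361×0.90/(4×5.67×10⁻⁸×1.91²)]^(1/4) = 196.15 K.
T₂ = [1361×0.31/(4×5.67×10⁻⁸×6.29²)]^(1/4) = 82.81 K.

ΔT ≈ 113.3 K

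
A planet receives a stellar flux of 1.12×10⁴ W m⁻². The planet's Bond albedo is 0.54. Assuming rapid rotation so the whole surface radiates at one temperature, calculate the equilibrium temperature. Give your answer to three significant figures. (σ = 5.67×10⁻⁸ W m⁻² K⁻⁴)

T_eq ≈ 388 K

Energy balance: absorbed = emitted ⇒ πR²·S(1−A) = 4πR²·σT_eq⁴, so T_eq⁴ = S(1−A)/(4σ).
T_eq = [1.12×10⁴ × 0.46 / (4 × 5.67×10⁻⁸)]^(1/4) = (2.27×10¹⁰)^(1/4) = 388 K.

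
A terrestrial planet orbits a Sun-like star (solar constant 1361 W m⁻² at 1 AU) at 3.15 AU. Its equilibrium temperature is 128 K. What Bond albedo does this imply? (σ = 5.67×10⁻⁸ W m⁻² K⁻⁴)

Flux at 3.15 AU: S = 1361/3.15² = 137 W m⁻².
From T_eq⁴ = S(1−A)/(4σ): 1−A = 4σT_eq⁴/S.
1−A = 4 × 5.67×10⁻⁸ × (128)⁴ / 137 = 0.444.

A ≈ 0.56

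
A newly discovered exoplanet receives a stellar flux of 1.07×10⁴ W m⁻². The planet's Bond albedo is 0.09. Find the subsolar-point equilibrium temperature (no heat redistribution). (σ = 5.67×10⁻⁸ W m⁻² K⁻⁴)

T_ss ≈ 644 K

At the subsolar point the surface absorbs S(1−A) and emits σT⁴ per unit area — no factor of 4, since only the local patch is in balance.
T = [1.07×10⁴ × 0.91 / 5.67×10⁻⁸]^(1/4) = (1.72×10¹¹)^(1/4) = 644 K.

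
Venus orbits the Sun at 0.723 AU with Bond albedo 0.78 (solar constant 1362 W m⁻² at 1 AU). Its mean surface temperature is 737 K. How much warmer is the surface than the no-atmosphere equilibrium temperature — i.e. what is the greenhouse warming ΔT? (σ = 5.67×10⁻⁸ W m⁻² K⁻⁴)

S = 1362/0.723² = 2606 W m⁻².
T_eq = [S(1−A)/(4σ)]^(1/4) = [2606×0.22/(4×5.67×10⁻⁸)]^(1/4) = 224.2 K.
ΔT = T_surf − T_eq = 737 − 224.2.

ΔT ≈ 512.8 K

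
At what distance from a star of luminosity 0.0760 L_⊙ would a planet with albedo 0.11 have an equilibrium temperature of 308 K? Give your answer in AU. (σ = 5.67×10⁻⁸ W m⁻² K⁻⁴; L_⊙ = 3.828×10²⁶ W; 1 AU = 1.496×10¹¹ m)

d ≈ 0.212 AU

L = 0.0760 × 3.828×10²⁶ = 2.91×10²⁵ W.
From T_eq⁴ = L(1−A)/(16πσd²): d = √[L(1−A)/(16πσT_eq⁴)].
d = √[2.91×10²⁵ × 0.89 / (16π × 5.67×10⁻⁸ × (308)⁴)] = 3.18×10¹⁰ m = 0.212 AU.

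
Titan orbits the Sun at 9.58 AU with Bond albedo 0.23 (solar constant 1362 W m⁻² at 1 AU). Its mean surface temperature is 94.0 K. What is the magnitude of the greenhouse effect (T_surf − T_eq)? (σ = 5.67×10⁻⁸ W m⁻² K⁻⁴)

S = 1362/9.58² = 14.84 W m⁻².
T_eq = [S(1−A)/(4σ)]^(1/4) = [14.84×0.77/(4×5.67×10⁻⁸)]^(1/4) = 84.3 K.
ΔT = T_surf − T_eq = 94 − 84.3.

ΔT ≈ 9.7 K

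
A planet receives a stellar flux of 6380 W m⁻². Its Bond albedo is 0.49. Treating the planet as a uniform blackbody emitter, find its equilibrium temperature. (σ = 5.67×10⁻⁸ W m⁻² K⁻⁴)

Energy balance: absorbed = emitted ⇒ πR²·S(1−A) = 4πR²·σT_eq⁴, so T_eq⁴ = S(1−A)/(4σ).
T_eq = [6380 × 0.51 / (4 × 5.67×10⁻⁸)]^(1/4) = (1.43×10¹⁰)^(1/4) = 346 K.

T_eq ≈ 346 K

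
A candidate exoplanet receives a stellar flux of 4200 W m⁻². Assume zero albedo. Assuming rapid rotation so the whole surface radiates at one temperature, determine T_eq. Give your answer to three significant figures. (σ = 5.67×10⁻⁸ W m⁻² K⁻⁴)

Energy balance: absorbed = emitted ⇒ πR²·S(1−A) = 4πR²·σT_eq⁴, so T_eq⁴ = S(1−A)/(4σ).
T_eq = [4200 × 1.00 / (4 × 5.67×10⁻⁸)]^(1/4) = (1.85×10¹⁰)^(1/4) = 369 K.

T_eq ≈ 369 K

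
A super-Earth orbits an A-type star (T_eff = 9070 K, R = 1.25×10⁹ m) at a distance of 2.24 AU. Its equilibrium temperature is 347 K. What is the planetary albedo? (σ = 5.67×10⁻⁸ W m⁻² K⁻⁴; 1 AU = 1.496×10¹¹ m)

A ≈ 0.38

d = 2.24 AU = 3.35×10¹¹ m.
L = 4πR_⋆²σT_⋆⁴ = 4π(1.25×10⁹)² × 5.67×10⁻⁸ × (9070)⁴ = 7.53×10²⁷ W.
S = L/(4πd²) = 5340 W m⁻².
From T_eq⁴ = S(1−A)/(4σ): 1−A = 4σT_eq⁴/S.
1−A = 4 × 5.67×10⁻⁸ × (347)⁴ / 5340 = 0.616.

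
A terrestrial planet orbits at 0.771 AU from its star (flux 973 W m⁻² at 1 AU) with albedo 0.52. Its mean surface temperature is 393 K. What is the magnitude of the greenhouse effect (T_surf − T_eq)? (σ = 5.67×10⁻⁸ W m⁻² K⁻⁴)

S = 973/0.771² = 1637 W m⁻².
T_eq = [S(1−A)/(4σ)]^(1/4) = [1637×0.48/(4×5.67×10⁻⁸)]^(1/4) = 242.6 K.
ΔT = T_surf − T_eq = 393 − 242.6.

ΔT ≈ 150.4 K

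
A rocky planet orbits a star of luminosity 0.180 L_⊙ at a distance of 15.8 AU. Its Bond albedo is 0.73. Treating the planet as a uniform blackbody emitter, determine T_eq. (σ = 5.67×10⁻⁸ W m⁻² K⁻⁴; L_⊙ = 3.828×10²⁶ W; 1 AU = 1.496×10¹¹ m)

T_eq ≈ 32.9 K

d = 15.8 AU = 2.36×10¹² m.
L = 0.180 × 3.828×10²⁶ = 6.89×10²⁵ W.
Flux: S = L/(4πd²) = 6.89×10²⁵/(4π×(2.36×10¹²)²) = 0.981 W m⁻².
Energy balance: absorbed = emitted ⇒ πR²·S(1−A) = 4πR²·σT_eq⁴, so T_eq⁴ = S(1−A)/(4σ).
T_eq = [0.981 × 0.27 / (4 × 5.67×10⁻⁸)]^(1/4) = (1.17×10⁶)^(1/4) = 32.9 K.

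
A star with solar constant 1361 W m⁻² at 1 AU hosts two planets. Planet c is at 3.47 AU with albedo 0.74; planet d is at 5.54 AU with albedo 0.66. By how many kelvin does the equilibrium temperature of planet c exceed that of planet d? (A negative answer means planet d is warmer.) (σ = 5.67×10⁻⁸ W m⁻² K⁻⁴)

ΔT ≈ 16.4 K

T_eq = [S₀(1−A)/(4σd²)]^(1/4), so T ∝ (1−A)^(1/4) / √d.
T₁ = [1361×0.26/(4×5.67×10⁻⁸×3.47²)]^(1/4) = 106.69 K.
T₂ = [1361×0.34/(4×5.67×10⁻⁸×5.54²)]^(1/4) = 90.30 K.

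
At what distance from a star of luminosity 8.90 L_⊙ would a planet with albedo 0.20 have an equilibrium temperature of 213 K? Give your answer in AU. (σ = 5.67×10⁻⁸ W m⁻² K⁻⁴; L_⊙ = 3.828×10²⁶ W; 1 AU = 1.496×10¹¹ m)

d ≈ 4.56 AU

L = 8.90 × 3.828×10²⁶ = 3.41×10²⁷ W.
From T_eq⁴ = L(1−A)/(16πσd²): d = √[L(1−A)/(16πσT_eq⁴)].
d = √[3.41×10²⁷ × 0.80 / (16π × 5.67×10⁻⁸ × (213)⁴)] = 6.82×10¹¹ m = 4.56 AU.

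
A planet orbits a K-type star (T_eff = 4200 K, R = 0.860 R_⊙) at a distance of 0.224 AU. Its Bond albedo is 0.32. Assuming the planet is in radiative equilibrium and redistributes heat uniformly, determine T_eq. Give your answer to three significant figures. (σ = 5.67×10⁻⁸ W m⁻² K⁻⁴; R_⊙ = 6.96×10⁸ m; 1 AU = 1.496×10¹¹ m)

R_⋆ = 0.860 × 6.96×10⁸ = 5.99×10⁸ m.
d = 0.224 AU = 3.35×10¹⁰ m.
L = 4πR_⋆²σT_⋆⁴ = 4π(5.99×10⁸)² × 5.67×10⁻⁸ × (4200)⁴ = 7.94×10²⁵ W.
S = L/(4πd²) = 5630 W m⁻².
Energy balance: absorbed = emitted ⇒ πR²·S(1−A) = 4πR²·σT_eq⁴, so T_eq⁴ = S(1−A)/(4σ).
T_eq = [5630 × 0.68 / (4 × 5.67×10⁻⁸)]^(1/4) = (1.69×10¹⁰)^(1/4) = 360 K.

T_eq ≈ 360 K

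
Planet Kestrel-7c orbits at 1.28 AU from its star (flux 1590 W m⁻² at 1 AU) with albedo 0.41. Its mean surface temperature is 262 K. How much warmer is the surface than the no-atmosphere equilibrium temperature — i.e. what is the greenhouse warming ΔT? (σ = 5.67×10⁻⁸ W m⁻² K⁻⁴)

S = 1590/1.28² = 970.5 W m⁻².
T_eq = [S(1−A)/(4σ)]^(1/4) = [970.5×0.59/(4×5.67×10⁻⁸)]^(1/4) = 224.2 K.
ΔT = T_surf − T_eq = 262 − 224.2.

ΔT ≈ 37.8 K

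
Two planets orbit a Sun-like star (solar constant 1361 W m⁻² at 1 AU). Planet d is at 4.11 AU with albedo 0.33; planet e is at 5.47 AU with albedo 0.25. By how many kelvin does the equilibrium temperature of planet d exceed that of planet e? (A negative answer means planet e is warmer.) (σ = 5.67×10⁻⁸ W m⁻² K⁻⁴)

T_eq = [S₀(1−A)/(4σd²)]^(1/4), so T ∝ (1−A)^(1/4) / √d.
T₁ = [1361×0.67/(4×5.67×10⁻⁸×4.11²)]^(1/4) = 124.21 K.
T₂ = [1361×0.75/(4×5.67×10⁻⁸×5.47²)]^(1/4) = 110.75 K.

ΔT ≈ 13.5 K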